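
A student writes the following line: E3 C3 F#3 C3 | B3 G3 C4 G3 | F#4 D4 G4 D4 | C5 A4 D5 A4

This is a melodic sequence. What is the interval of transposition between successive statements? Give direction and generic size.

up a 5th

Taking 4-note groups, the heads are E3, B3, F#4, C5: the pattern moves up a 5th.
From E3 to B3: up a 5th.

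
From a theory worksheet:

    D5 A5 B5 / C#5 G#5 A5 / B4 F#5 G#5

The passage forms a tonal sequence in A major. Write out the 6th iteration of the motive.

Unit = 3 notes; the statements start on D5, C#5, B4, moving down a 2nd each time.
Extending down a 2nd: A4 → G#4 → F#4.
Statement 6 starts on F#4 and keeps the same diatonic contour: F#4 C#5 D5.

F#4 C#5 D5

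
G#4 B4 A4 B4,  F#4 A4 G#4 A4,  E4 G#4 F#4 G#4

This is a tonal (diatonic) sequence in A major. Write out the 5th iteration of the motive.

C#4 E4 D4 E4

Unit = 4 notes; the statements start on G#4, F#4, E4, moving down a 2nd each time.
Carrying on: D4 → C#4.
Statement 5 starts on C#4 and keeps the same diatonic contour: C#4 E4 D4 E4.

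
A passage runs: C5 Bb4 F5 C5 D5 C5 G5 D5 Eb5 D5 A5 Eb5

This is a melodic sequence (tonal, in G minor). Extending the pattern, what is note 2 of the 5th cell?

Grouping in 4s, the 2nd note of each cell is Bb4, C5, D5.
Each moves up a 2nd. Continuing: Eb5 → F5.

F5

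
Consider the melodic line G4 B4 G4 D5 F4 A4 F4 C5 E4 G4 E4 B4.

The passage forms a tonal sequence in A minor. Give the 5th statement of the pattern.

Unit = 4 notes; the statements start on G4, F4, E4, moving down a 2nd each time.
Extending down a 2nd: D4 → C4.
Statement 5 starts on C4 and keeps the same diatonic contour: C4 E4 C4 G4.

C4 E4 C4 G4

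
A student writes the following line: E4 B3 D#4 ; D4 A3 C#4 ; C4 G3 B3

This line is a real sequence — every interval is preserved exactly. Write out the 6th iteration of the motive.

Gb3 Db3 F3

With a 3-note motive the entries are E4, D4, C4, each down a 2nd from the previous.
Continuing the starts: Bb3 → Ab3 → Gb3.
So cell 6 is Gb3 Db3 F3.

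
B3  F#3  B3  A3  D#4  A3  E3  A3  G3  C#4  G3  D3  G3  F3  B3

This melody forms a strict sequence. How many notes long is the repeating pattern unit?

There are 15 notes; a 5-note unit gives 3 cells:
B3 F#3 B3 A3 D#4 | A3 E3 A3 G3 C#4 | G3 D3 G3 F3 B3
Each cell is the previous one down a 2nd — so the unit is 5 notes.

5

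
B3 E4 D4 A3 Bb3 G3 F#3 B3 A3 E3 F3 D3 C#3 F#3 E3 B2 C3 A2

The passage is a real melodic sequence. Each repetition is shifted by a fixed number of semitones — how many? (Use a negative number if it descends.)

-5

Unit = 6 notes; the statements start on B3, F#3, C#3, moving down a 4th each time.
Counting half-steps from B3 to F#3: -5.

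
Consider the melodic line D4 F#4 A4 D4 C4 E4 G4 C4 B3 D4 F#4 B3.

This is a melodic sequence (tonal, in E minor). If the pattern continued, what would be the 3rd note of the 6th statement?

C4

Grouping in 4s, the 3rd note of each cell is A4, G4, F#4.
Carrying that down a 2nd forward: E4 → D4 → C4.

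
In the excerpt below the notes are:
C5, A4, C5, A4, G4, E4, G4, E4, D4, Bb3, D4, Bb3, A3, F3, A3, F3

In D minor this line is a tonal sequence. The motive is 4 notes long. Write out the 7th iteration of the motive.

Unit = 4 notes; the statements start on C5, G4, D4, A3, moving down a 4th each time.
Carrying on: E3 → Bb2 → F2.
Statement 7 starts on F2 and keeps the same diatonic contour: F2 D2 F2 D2.

F2 D2 F2 D2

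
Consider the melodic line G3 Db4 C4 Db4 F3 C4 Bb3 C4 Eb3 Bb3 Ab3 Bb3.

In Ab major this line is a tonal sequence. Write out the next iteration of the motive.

Db3 Ab3 G3 Ab3

Taking 4-note groups, the heads are G3, F3, Eb3: the pattern moves down a 2nd.
So cell 4 is Db3 Ab3 G3 Ab3.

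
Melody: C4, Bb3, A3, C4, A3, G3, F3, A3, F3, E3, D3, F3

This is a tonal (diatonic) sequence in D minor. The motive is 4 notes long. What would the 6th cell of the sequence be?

Unit = 4 notes; the statements start on C4, A3, F3, moving down a 3rd each time.
Continuing the starts: D3 → Bb2 → G2.
Statement 6 starts on G2 and keeps the same diatonic contour: G2 F2 E2 G2.

G2 F2 E2 G2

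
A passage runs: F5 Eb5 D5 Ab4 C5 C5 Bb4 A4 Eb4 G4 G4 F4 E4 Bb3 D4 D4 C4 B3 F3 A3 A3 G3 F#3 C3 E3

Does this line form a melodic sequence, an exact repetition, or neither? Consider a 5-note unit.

Each 5-note cell is the previous one transposed down a 4th.

sequence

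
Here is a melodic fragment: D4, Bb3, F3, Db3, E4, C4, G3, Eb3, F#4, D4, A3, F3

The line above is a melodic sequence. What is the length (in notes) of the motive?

4

There are 12 notes; a 4-note unit gives 3 cells:
D4 Bb3 F3 Db3 | E4 C4 G3 Eb3 | F#4 D4 A3 F3
Each cell is the previous one up a 2nd — so the unit is 4 notes.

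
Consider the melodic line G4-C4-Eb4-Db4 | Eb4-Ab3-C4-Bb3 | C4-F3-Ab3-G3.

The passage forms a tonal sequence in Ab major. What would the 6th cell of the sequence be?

Db3 G2 Bb2 Ab2

With a 4-note motive the entries are G4, Eb4, C4, each down a 3rd from the previous.
Extending down a 3rd: Ab3 → F3 → Db3.
Statement 6 starts on Db3 and keeps the same diatonic contour: Db3 G2 Bb2 Ab2.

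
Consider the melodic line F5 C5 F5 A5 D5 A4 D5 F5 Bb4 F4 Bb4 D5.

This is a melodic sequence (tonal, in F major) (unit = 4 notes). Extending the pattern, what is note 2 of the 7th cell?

E3

The unit is 4 notes. Position-2 pitches of the 3 shown cells: C5, A4, F4.
Each moves down a 3rd. Continuing: D4 → Bb3 → G3 → E3.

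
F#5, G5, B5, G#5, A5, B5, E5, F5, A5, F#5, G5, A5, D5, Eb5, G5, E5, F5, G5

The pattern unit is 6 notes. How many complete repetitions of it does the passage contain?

18 notes in groups of 6 gives 18/6 = 3 statements.
Starts: F#5, E5, D5 — each down a 2nd.

3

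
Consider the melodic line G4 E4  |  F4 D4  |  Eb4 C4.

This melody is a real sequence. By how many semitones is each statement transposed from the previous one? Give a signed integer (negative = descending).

Taking 2-note groups, the heads are G4, F4, Eb4: the pattern moves down a 2nd.
G4→F4 is 65 − 67 = -2 semitones.

-2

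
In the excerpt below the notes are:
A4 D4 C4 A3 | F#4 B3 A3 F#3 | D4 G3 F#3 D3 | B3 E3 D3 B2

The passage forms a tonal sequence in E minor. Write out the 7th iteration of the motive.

C3 F#2 E2 C2

The 4-note cells begin on A4, F#4, D4, B3 — each down a 3rd from the last.
Carrying on: G3 → E3 → C3.
From C3 the diatonic shape gives C3 F#2 E2 C2.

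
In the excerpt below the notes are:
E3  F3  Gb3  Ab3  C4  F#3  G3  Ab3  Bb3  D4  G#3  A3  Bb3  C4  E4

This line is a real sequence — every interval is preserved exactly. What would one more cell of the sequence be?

A#3 B3 C4 D4 F#4

Unit = 5 notes; the statements start on E3, F#3, G#3, moving up a 2nd each time.
From A#3 the exact shape gives A#3 B3 C4 D4 F#4.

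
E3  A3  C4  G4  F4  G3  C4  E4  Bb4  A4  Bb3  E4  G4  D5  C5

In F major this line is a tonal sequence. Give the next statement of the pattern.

D4 G4 Bb4 F5 E5

Taking 5-note groups, the heads are E3, G3, Bb3: the pattern moves up a 3rd.
Statement 4 starts on D4 and keeps the same diatonic contour: D4 G4 Bb4 F5 E5.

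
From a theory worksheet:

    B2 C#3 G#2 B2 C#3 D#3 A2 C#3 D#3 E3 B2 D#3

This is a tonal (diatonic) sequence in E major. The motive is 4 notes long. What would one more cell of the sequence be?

E3 F#3 C#3 E3

Unit = 4 notes; the statements start on B2, C#3, D#3, moving up a 2nd each time.
So cell 4 is E3 F#3 C#3 E3.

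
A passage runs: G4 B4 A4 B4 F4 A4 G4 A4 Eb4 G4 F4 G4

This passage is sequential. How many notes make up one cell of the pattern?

Try groups of 4 (3 cells in 12 notes):
G4 B4 A4 B4 | F4 A4 G4 A4 | Eb4 G4 F4 G4
Each cell is the previous one down a 2nd — so the unit is 4 notes.

4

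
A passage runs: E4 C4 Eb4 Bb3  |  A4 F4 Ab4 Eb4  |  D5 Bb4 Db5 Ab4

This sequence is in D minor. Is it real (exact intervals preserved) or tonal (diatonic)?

Each cell has the same semitone pattern (-4, 3, -5) — intervals are preserved exactly.
And Eb4 lies outside D minor, so the sequence is real rather than tonal.

real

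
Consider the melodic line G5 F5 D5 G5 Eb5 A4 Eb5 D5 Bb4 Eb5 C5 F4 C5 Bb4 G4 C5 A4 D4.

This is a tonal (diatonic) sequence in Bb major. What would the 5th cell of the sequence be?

F4 Eb4 C4 F4 D4 G3

The 6-note cells begin on G5, Eb5, C5 — each down a 3rd from the last.
Carrying on: A4 → F4.
So cell 5 is F4 Eb4 C4 F4 D4 G3.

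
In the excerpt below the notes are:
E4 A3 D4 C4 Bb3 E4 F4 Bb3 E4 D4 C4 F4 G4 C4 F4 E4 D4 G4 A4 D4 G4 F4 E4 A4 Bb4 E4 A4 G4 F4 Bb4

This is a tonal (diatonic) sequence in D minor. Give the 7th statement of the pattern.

D5 G4 C5 Bb4 A4 D5

The 6-note cells begin on E4, F4, G4, A4, Bb4 — each up a 2nd from the last.
Extending up a 2nd: C5 → D5.
Statement 7 starts on D5 and keeps the same diatonic contour: D5 G4 C5 Bb4 A4 D5.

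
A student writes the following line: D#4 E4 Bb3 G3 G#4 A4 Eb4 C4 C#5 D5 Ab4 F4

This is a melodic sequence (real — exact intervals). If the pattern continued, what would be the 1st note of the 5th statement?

Grouping in 4s, the 1st note of each cell is D#4, G#4, C#5.
Extending up a 4th: F#5 → B5.

B5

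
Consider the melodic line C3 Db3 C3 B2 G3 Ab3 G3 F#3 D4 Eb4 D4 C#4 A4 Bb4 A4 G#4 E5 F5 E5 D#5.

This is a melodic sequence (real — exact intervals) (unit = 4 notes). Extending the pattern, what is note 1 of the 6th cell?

B5

With 4-note cells, note 1 of each statement runs C3, G3, D4, A4, E5.
Each moves up a 5th; the next is B5.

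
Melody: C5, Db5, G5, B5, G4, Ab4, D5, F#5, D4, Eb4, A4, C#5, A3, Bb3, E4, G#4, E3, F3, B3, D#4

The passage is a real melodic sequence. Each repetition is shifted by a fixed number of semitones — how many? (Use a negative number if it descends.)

With a 4-note motive the entries are C5, G4, D4, A3, E3, each down a 4th from the previous.
C5 to G4 spans -5 semitones.

-5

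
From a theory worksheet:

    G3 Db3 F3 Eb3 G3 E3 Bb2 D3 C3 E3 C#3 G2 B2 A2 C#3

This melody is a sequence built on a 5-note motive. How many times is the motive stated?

15 notes in groups of 5 gives 15/5 = 3 statements.
Starts: G3, E3, C#3 — each down a 3rd.

3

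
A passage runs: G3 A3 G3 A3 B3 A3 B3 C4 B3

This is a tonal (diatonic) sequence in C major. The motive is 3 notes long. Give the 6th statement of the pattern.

Unit = 3 notes; the statements start on G3, A3, B3, moving up a 2nd each time.
Carrying on: C4 → D4 → E4.
Statement 6 starts on E4 and keeps the same diatonic contour: E4 F4 E4.

E4 F4 E4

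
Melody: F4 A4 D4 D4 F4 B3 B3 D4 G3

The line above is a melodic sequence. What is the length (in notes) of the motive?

Try groups of 3 (3 cells in 9 notes):
F4 A4 D4 | D4 F4 B3 | B3 D4 G3
Every group is a transposition down a 3rd of the one before; no shorter unit works.

3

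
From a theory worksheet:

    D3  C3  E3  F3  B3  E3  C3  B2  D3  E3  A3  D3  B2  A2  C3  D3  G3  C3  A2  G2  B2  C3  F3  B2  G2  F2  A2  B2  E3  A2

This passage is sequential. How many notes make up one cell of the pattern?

6

Try groups of 6 (5 cells in 30 notes):
D3 C3 E3 F3 B3 E3 | C3 B2 D3 E3 A3 D3 | B2 A2 C3 D3 G3 C3 | A2 G2 B2 C3 F3 B2 | G2 F2 A2 B2 E3 A2
Each cell is the previous one down a 2nd — so the unit is 6 notes.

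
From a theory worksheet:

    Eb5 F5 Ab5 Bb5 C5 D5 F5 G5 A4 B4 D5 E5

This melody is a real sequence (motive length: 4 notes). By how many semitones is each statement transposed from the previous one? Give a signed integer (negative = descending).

-3

Unit = 4 notes; the statements start on Eb5, C5, A4, moving down a 3rd each time.
Eb5 to C5 spans -3 semitones.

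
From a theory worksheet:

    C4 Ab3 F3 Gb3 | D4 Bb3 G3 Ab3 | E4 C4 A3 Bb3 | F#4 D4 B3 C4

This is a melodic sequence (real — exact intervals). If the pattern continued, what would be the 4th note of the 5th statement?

The unit is 4 notes. Position-4 pitches of the 4 shown cells: Gb3, Ab3, Bb3, C4.
Each moves up a 2nd; the next is D4.

D4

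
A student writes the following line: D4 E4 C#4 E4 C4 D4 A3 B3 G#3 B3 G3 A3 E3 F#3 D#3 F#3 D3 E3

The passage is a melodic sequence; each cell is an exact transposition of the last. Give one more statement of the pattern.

The 6-note cells begin on D4, A3, E3 — each down a 4th from the last.
Statement 4 starts on B2 and keeps the same exact contour: B2 C#3 A#2 C#3 A2 B2.

B2 C#3 A#2 C#3 A2 B2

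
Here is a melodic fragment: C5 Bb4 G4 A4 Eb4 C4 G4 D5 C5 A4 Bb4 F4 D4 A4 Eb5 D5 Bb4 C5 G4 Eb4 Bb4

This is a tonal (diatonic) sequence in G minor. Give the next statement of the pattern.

The 7-note cells begin on C5, D5, Eb5 — each up a 2nd from the last.
So cell 4 is F5 Eb5 C5 D5 A4 F4 C5.

F5 Eb5 C5 D5 A4 F4 C5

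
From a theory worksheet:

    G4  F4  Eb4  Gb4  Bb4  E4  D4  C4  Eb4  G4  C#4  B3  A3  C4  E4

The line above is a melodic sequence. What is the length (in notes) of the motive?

5

15 notes total. Splitting into 3 groups of 5:
G4 F4 Eb4 Gb4 Bb4 | E4 D4 C4 Eb4 G4 | C#4 B3 A3 C4 E4
Every group is a transposition down a 3rd of the one before; no shorter unit works.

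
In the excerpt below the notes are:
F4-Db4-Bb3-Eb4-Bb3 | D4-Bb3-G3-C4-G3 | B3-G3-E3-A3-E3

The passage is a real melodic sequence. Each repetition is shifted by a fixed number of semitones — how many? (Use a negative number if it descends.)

With a 5-note motive the entries are F4, D4, B3, each down a 3rd from the previous.
F4 to D4 spans -3 semitones.

-3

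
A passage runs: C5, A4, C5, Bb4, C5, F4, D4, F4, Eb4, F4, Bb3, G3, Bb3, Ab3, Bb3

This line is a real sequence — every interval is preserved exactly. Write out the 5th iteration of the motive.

Taking 5-note groups, the heads are C5, F4, Bb3: the pattern moves down a 5th.
Carrying on: Eb3 → Ab2.
From Ab2 the exact shape gives Ab2 F2 Ab2 Gb2 Ab2.

Ab2 F2 Ab2 Gb2 Ab2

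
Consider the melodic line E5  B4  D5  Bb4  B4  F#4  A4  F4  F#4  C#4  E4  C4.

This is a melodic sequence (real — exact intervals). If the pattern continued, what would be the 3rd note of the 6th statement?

C#3

The unit is 4 notes. Position-3 pitches of the 3 shown cells: D5, A4, E4.
Each moves down a 4th. Continuing: B3 → F#3 → C#3.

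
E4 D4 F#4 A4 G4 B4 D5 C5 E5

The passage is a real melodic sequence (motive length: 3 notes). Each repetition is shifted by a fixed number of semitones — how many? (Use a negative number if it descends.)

With a 3-note motive the entries are E4, A4, D5, each up a 4th from the previous.
Counting half-steps from E4 to A4: 5.

5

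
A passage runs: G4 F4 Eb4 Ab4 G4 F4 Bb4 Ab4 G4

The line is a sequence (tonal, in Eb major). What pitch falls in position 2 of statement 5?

C5

The unit is 3 notes. Position-2 pitches of the 3 shown cells: F4, G4, Ab4.
Carrying that up a 2nd forward: Bb4 → C5.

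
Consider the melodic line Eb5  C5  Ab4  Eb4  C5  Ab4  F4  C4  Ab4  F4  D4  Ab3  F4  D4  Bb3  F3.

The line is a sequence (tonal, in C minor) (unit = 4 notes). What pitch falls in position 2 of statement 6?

The unit is 4 notes. Position-2 pitches of the 4 shown cells: C5, Ab4, F4, D4.
Each moves down a 3rd. Continuing: Bb3 → G3.

G3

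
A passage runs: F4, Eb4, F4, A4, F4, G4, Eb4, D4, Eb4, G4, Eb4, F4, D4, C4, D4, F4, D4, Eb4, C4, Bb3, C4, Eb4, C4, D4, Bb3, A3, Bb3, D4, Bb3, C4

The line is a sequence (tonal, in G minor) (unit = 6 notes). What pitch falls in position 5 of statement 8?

Grouping in 6s, the 5th note of each cell is F4, Eb4, D4, C4, Bb3.
Each moves down a 2nd. Continuing: A3 → G3 → F3.

F3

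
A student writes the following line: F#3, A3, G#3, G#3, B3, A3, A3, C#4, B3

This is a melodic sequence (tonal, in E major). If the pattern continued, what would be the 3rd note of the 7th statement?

F#4

Grouping in 3s, the 3rd note of each cell is G#3, A3, B3.
Extending up a 2nd: C#4 → D#4 → E4 → F#4.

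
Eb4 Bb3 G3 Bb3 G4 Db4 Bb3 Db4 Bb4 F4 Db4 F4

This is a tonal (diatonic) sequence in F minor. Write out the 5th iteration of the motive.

With a 4-note motive the entries are Eb4, G4, Bb4, each up a 3rd from the previous.
Extending up a 3rd: Db5 → F5.
So cell 5 is F5 C5 Ab4 C5.

F5 C5 Ab4 C5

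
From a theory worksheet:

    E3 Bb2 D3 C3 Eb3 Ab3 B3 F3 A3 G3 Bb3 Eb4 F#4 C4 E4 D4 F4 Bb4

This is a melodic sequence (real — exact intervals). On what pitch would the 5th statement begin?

G#5

Unit = 6 notes; the statements start on E3, B3, F#4, moving up a 5th each time.
Extending the heads up a 5th: C#5 → G#5.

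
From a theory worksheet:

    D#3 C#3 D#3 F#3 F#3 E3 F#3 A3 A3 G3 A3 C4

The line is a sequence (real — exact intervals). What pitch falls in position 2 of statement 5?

Grouping in 4s, the 2nd note of each cell is C#3, E3, G3.
Carrying that up a 3rd forward: Bb3 → Db4.

Db4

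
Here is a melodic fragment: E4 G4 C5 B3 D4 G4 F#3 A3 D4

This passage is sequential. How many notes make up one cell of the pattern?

3

9 notes total. Splitting into 3 groups of 3:
E4 G4 C5 | B3 D4 G4 | F#3 A3 D4
Each cell is the previous one down a 4th — so the unit is 3 notes.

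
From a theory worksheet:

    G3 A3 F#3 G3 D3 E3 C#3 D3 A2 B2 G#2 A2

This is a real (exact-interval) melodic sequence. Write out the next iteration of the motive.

E2 F#2 D#2 E2

The 4-note cells begin on G3, D3, A2 — each down a 4th from the last.
From E2 the exact shape gives E2 F#2 D#2 E2.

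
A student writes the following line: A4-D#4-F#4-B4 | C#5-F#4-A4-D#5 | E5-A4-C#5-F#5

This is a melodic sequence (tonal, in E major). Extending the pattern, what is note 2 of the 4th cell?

The unit is 4 notes. Position-2 pitches of the 3 shown cells: D#4, F#4, A4.
One more up a 3rd gives C#5.

C#5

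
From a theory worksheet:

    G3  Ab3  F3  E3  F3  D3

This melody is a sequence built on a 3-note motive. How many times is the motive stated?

6 notes in groups of 3 gives 6/3 = 2 statements.
Starts: G3, E3 — each down a 3rd.

2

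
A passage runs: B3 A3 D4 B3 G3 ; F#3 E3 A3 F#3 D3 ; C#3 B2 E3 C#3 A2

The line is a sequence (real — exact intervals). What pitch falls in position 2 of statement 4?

F#2

The unit is 5 notes. Position-2 pitches of the 3 shown cells: A3, E3, B2.
From B2, down a 4th gives F#2.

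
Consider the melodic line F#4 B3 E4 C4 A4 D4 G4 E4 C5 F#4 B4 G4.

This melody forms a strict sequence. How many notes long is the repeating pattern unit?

4

Try groups of 4 (3 cells in 12 notes):
F#4 B3 E4 C4 | A4 D4 G4 E4 | C5 F#4 B4 G4
Every group is a transposition up a 3rd of the one before; no shorter unit works.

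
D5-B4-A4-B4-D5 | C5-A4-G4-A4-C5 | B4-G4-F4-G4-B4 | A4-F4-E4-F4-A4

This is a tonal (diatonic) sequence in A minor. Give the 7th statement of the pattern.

E4 C4 B3 C4 E4

Unit = 5 notes; the statements start on D5, C5, B4, A4, moving down a 2nd each time.
Continuing the starts: G4 → F4 → E4.
From E4 the diatonic shape gives E4 C4 B3 C4 E4.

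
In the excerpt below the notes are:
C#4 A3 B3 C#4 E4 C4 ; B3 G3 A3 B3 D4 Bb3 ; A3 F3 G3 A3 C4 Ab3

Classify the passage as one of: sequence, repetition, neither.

Each 6-note cell is the previous one transposed down a 2nd.

sequence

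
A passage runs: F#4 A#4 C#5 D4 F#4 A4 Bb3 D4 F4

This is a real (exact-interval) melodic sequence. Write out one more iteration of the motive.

Unit = 3 notes; the statements start on F#4, D4, Bb3, moving down a 3rd each time.
From Gb3 the exact shape gives Gb3 Bb3 Db4.

Gb3 Bb3 Db4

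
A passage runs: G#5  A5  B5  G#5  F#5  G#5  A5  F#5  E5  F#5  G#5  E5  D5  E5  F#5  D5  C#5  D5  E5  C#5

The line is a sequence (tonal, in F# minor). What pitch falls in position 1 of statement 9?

With 4-note cells, note 1 of each statement runs G#5, F#5, E5, D5, C#5.
Carrying that down a 2nd forward: B4 → A4 → G#4 → F#4.

F#4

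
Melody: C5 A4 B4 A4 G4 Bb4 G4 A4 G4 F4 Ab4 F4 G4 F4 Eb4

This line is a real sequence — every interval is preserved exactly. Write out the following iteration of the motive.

Gb4 Eb4 F4 Eb4 Db4

With a 5-note motive the entries are C5, Bb4, Ab4, each down a 2nd from the previous.
Statement 4 starts on Gb4 and keeps the same exact contour: Gb4 Eb4 F4 Eb4 Db4.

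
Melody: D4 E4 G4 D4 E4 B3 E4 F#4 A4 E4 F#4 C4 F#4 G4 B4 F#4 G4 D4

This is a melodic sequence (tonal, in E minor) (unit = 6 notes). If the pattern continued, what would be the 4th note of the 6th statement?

B4

The unit is 6 notes. Position-4 pitches of the 3 shown cells: D4, E4, F#4.
Carrying that up a 2nd forward: G4 → A4 → B4.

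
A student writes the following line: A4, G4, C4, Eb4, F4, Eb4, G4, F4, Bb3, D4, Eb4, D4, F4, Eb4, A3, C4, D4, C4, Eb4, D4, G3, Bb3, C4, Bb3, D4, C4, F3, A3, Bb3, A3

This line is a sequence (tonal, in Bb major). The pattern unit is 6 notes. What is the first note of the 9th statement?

G3

The 6-note cells begin on A4, G4, F4, Eb4, D4 — each down a 2nd from the last.
Extending the heads down a 2nd: C4 → Bb3 → A3 → G3.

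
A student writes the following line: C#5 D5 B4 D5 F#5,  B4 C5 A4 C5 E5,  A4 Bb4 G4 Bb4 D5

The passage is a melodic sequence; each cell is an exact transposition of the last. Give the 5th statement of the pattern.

Taking 5-note groups, the heads are C#5, B4, A4: the pattern moves down a 2nd.
Carrying on: G4 → F4.
Statement 5 starts on F4 and keeps the same exact contour: F4 Gb4 Eb4 Gb4 Bb4.

F4 Gb4 Eb4 Gb4 Bb4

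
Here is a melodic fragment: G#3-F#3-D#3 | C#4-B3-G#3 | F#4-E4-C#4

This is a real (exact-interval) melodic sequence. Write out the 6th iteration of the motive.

A5 G5 E5

With a 3-note motive the entries are G#3, C#4, F#4, each up a 4th from the previous.
Continuing the starts: B4 → E5 → A5.
Statement 6 starts on A5 and keeps the same exact contour: A5 G5 E5.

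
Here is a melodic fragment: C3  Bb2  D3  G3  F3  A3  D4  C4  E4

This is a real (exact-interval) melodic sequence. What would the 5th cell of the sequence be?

E5 D5 F#5

Unit = 3 notes; the statements start on C3, G3, D4, moving up a 5th each time.
Carrying on: A4 → E5.
Statement 5 starts on E5 and keeps the same exact contour: E5 D5 F#5.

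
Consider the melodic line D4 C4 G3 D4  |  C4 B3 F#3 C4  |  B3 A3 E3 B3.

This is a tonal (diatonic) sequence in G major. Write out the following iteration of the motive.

Unit = 4 notes; the statements start on D4, C4, B3, moving down a 2nd each time.
So cell 4 is A3 G3 D3 A3.

A3 G3 D3 A3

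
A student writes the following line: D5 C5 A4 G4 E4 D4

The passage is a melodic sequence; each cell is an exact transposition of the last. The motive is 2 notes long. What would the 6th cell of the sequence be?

The 2-note cells begin on D5, A4, E4 — each down a 4th from the last.
Extending down a 4th: B3 → F#3 → C#3.
So cell 6 is C#3 B2.

C#3 B2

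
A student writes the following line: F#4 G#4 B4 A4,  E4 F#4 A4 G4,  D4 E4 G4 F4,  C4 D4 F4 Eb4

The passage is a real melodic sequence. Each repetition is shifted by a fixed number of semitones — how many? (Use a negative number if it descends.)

-2

The 4-note cells begin on F#4, E4, D4, C4 — each down a 2nd from the last.
F#4→E4 is 64 − 66 = -2 semitones.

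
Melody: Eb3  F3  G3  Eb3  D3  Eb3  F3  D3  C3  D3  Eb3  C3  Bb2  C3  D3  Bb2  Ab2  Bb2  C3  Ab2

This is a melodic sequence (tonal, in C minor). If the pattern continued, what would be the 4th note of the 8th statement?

Eb2

With 4-note cells, note 4 of each statement runs Eb3, D3, C3, Bb2, Ab2.
Carrying that down a 2nd forward: G2 → F2 → Eb2.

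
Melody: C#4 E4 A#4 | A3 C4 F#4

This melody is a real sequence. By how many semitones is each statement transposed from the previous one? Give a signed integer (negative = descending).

-4

The 3-note cells begin on C#4, A3 — each down a 3rd from the last.
C#4 to A3 spans -4 semitones.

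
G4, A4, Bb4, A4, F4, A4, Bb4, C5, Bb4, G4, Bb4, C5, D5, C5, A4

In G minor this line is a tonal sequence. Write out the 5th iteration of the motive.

The 5-note cells begin on G4, A4, Bb4 — each up a 2nd from the last.
Carrying on: C5 → D5.
So cell 5 is D5 Eb5 F5 Eb5 C5.

D5 Eb5 F5 Eb5 C5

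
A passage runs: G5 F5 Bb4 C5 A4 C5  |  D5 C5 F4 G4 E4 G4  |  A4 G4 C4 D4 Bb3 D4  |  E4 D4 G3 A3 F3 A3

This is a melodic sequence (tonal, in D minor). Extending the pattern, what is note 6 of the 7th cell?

Grouping in 6s, the 6th note of each cell is C5, G4, D4, A3.
Each moves down a 4th. Continuing: E3 → Bb2 → F2.

F2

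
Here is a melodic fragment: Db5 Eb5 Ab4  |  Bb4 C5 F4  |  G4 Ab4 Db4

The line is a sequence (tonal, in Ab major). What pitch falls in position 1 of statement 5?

Grouping in 3s, the 1st note of each cell is Db5, Bb4, G4.
Extending down a 3rd: Eb4 → C4.

C4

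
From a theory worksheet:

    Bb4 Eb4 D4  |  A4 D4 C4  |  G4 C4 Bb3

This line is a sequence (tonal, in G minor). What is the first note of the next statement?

With a 3-note motive the entries are Bb4, A4, G4, each down a 2nd from the previous.
The next head, down a 2nd from G4, is F4.

F4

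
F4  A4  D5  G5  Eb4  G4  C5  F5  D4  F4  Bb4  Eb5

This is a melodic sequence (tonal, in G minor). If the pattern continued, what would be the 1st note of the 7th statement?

G3

With 4-note cells, note 1 of each statement runs F4, Eb4, D4.
Each moves down a 2nd. Continuing: C4 → Bb3 → A3 → G3.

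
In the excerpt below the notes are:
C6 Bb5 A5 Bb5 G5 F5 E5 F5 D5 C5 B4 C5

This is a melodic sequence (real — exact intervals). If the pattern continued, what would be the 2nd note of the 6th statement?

With 4-note cells, note 2 of each statement runs Bb5, F5, C5.
Carrying that down a 4th forward: G4 → D4 → A3.

A3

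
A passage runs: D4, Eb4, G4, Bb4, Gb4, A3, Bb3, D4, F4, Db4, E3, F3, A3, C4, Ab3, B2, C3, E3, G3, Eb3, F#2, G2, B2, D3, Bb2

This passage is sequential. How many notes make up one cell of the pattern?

Try groups of 5 (5 cells in 25 notes):
D4 Eb4 G4 Bb4 Gb4 | A3 Bb3 D4 F4 Db4 | E3 F3 A3 C4 Ab3 | B2 C3 E3 G3 Eb3 | F#2 G2 B2 D3 Bb2
Every group is a transposition down a 4th of the one before; no shorter unit works.

5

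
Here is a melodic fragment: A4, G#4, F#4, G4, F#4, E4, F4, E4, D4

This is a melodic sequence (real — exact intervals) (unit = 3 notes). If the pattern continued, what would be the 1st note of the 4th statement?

Eb4

Grouping in 3s, the 1st note of each cell is A4, G4, F4.
One more down a 2nd gives Eb4.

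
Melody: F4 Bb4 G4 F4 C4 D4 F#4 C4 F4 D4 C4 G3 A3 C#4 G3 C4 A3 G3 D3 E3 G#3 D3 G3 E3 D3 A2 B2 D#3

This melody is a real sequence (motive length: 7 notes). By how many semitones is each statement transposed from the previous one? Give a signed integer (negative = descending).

Unit = 7 notes; the statements start on F4, C4, G3, D3, moving down a 4th each time.
Counting half-steps from F4 to C4: -5.

-5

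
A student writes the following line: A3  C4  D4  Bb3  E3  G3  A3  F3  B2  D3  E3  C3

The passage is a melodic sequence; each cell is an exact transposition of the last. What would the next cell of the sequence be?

F#2 A2 B2 G2

With a 4-note motive the entries are A3, E3, B2, each down a 4th from the previous.
So cell 4 is F#2 A2 B2 G2.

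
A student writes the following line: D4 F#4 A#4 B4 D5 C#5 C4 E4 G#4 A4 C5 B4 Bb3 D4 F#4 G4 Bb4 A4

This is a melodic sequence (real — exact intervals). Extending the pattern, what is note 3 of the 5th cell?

The unit is 6 notes. Position-3 pitches of the 3 shown cells: A#4, G#4, F#4.
Carrying that down a 2nd forward: E4 → D4.

D4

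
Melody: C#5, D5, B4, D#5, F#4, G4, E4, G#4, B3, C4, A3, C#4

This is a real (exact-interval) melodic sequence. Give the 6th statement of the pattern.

D2 Eb2 C2 E2

The 4-note cells begin on C#5, F#4, B3 — each down a 5th from the last.
Continuing the starts: E3 → A2 → D2.
So cell 6 is D2 Eb2 C2 E2.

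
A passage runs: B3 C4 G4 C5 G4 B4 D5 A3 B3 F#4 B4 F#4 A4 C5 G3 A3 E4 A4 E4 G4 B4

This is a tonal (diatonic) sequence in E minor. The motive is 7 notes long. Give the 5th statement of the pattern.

E3 F#3 C4 F#4 C4 E4 G4

With a 7-note motive the entries are B3, A3, G3, each down a 2nd from the previous.
Extending down a 2nd: F#3 → E3.
From E3 the diatonic shape gives E3 F#3 C4 F#4 C4 E4 G4.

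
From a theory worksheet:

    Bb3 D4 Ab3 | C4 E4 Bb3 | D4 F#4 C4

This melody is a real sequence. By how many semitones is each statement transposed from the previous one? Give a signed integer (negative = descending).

Taking 3-note groups, the heads are Bb3, C4, D4: the pattern moves up a 2nd.
Bb3→C4 is 60 − 58 = 2 semitones.

2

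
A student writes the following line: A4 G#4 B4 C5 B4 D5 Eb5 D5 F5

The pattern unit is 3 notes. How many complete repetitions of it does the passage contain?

3

9 notes in groups of 3 gives 9/3 = 3 statements.
Starts: A4, C5, Eb5 — each up a 3rd.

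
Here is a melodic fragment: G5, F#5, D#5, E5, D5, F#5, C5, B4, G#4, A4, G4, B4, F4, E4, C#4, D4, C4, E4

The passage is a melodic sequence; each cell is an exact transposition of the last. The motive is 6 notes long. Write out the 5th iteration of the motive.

Eb3 D3 B2 C3 Bb2 D3

The 6-note cells begin on G5, C5, F4 — each down a 5th from the last.
Carrying on: Bb3 → Eb3.
So cell 5 is Eb3 D3 B2 C3 Bb2 D3.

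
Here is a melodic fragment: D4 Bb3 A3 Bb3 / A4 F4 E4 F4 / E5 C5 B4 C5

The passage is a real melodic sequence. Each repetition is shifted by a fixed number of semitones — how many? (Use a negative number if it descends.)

7

Taking 4-note groups, the heads are D4, A4, E5: the pattern moves up a 5th.
D4→A4 is 69 − 62 = 7 semitones.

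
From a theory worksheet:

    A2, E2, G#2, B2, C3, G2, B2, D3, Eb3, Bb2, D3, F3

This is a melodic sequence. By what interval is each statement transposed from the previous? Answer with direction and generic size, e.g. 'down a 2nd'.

Unit = 4 notes; the statements start on A2, C3, Eb3, moving up a 3rd each time.
A2 to C3 is up a 3rd.

up a 3rd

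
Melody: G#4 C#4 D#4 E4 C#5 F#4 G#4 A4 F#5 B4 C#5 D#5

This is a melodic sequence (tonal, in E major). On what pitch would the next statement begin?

The 4-note cells begin on G#4, C#5, F#5 — each up a 4th from the last.
One more step up a 4th gives B5.

B5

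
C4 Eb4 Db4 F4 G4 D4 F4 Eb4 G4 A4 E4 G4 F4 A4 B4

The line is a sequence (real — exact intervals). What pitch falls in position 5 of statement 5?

D#5

With 5-note cells, note 5 of each statement runs G4, A4, B4.
Each moves up a 2nd. Continuing: C#5 → D#5.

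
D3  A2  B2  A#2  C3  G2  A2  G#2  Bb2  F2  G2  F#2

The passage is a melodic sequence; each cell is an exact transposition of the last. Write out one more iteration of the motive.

Unit = 4 notes; the statements start on D3, C3, Bb2, moving down a 2nd each time.
From Ab2 the exact shape gives Ab2 Eb2 F2 E2.

Ab2 Eb2 F2 E2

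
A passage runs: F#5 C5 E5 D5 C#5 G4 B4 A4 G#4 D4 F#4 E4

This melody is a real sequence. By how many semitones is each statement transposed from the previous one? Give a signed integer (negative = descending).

With a 4-note motive the entries are F#5, C#5, G#4, each down a 4th from the previous.
F#5 to C#5 spans -5 semitones.

-5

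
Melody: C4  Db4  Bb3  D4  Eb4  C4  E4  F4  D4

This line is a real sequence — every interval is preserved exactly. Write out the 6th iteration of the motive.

A#4 B4 G#4

Unit = 3 notes; the statements start on C4, D4, E4, moving up a 2nd each time.
Continuing the starts: F#4 → G#4 → A#4.
So cell 6 is A#4 B4 G#4.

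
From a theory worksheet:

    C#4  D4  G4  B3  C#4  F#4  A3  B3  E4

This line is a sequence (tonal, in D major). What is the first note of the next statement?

Taking 3-note groups, the heads are C#4, B3, A3: the pattern moves down a 2nd.
One more step down a 2nd gives G3.

G3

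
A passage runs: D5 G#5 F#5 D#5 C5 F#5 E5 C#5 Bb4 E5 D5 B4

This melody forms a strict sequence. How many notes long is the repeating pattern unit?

4

Try groups of 4 (3 cells in 12 notes):
D5 G#5 F#5 D#5 | C5 F#5 E5 C#5 | Bb4 E5 D5 B4
Every group is a transposition down a 2nd of the one before; no shorter unit works.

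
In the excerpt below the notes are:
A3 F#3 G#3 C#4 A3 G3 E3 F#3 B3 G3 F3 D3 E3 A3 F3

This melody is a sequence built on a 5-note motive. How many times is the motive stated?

3

15 notes in groups of 5 gives 15/5 = 3 statements.
Starts: A3, G3, F3 — each down a 2nd.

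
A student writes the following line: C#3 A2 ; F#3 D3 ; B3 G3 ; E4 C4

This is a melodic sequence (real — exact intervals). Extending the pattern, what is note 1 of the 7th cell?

The unit is 2 notes. Position-1 pitches of the 4 shown cells: C#3, F#3, B3, E4.
Carrying that up a 4th forward: A4 → D5 → G5.

G5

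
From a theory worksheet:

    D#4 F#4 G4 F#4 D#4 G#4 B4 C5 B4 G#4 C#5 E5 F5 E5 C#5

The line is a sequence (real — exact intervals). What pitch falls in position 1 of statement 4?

Grouping in 5s, the 1st note of each cell is D#4, G#4, C#5.
From C#5, up a 4th gives F#5.

F#5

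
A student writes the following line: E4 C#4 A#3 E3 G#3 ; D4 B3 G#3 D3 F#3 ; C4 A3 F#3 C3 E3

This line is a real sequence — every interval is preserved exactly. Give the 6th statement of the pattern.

Gb3 Eb3 C3 Gb2 Bb2

With a 5-note motive the entries are E4, D4, C4, each down a 2nd from the previous.
Carrying on: Bb3 → Ab3 → Gb3.
From Gb3 the exact shape gives Gb3 Eb3 C3 Gb2 Bb2.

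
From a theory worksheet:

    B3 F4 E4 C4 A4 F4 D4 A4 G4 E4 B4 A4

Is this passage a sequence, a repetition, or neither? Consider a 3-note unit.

Note 2 of cell 2 is A4; if this were a sequence it would be G4. No unit length gives a consistent transposition pattern.

neither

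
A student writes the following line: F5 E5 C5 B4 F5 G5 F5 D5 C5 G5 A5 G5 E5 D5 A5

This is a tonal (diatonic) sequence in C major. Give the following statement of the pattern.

Unit = 5 notes; the statements start on F5, G5, A5, moving up a 2nd each time.
So cell 4 is B5 A5 F5 E5 B5.

B5 A5 F5 E5 B5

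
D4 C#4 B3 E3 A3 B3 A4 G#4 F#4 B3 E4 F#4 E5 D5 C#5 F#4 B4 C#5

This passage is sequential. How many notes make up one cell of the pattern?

18 notes total. Splitting into 3 groups of 6:
D4 C#4 B3 E3 A3 B3 | A4 G#4 F#4 B3 E4 F#4 | E5 D5 C#5 F#4 B4 C#5
Every group is a transposition up a 5th of the one before; no shorter unit works.

6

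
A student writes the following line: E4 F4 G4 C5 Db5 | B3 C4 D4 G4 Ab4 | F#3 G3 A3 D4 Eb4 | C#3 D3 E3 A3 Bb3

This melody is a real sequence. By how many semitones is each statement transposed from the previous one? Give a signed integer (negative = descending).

Taking 5-note groups, the heads are E4, B3, F#3, C#3: the pattern moves down a 4th.
E4→B3 is 59 − 64 = -5 semitones.

-5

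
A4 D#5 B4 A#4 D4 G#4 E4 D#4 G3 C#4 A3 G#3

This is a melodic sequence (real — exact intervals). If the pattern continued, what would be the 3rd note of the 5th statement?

With 4-note cells, note 3 of each statement runs B4, E4, A3.
Extending down a 5th: D3 → G2.

G2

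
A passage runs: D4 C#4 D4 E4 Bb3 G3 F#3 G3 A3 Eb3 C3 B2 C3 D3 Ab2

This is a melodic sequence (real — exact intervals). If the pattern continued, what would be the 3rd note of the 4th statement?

F2

Grouping in 5s, the 3rd note of each cell is D4, G3, C3.
From C3, down a 5th gives F2.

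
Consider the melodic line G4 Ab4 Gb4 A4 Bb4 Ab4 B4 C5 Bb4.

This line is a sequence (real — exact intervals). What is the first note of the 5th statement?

D#5

Taking 3-note groups, the heads are G4, A4, B4: the pattern moves up a 2nd.
Extending the heads up a 2nd: C#5 → D#5.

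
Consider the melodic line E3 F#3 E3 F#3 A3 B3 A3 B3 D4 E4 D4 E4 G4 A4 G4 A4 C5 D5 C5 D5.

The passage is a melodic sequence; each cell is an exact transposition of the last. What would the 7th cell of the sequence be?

Taking 4-note groups, the heads are E3, A3, D4, G4, C5: the pattern moves up a 4th.
Extending up a 4th: F5 → Bb5.
So cell 7 is Bb5 C6 Bb5 C6.

Bb5 C6 Bb5 C6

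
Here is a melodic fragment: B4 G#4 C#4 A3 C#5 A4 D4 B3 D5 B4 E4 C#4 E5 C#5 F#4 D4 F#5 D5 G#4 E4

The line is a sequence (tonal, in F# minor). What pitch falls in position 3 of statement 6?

A4

With 4-note cells, note 3 of each statement runs C#4, D4, E4, F#4, G#4.
From G#4, up a 2nd gives A4.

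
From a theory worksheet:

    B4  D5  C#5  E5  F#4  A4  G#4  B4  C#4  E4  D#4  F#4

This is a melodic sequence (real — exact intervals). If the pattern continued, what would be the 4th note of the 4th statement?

The unit is 4 notes. Position-4 pitches of the 3 shown cells: E5, B4, F#4.
One more down a 4th gives C#4.

C#4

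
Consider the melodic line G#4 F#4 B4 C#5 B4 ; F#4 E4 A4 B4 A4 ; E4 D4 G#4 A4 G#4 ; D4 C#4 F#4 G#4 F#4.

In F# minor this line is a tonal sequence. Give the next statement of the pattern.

With a 5-note motive the entries are G#4, F#4, E4, D4, each down a 2nd from the previous.
So cell 5 is C#4 B3 E4 F#4 E4.

C#4 B3 E4 F#4 E4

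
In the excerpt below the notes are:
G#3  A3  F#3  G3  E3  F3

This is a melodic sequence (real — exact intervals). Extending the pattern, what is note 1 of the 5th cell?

Grouping in 2s, the 1st note of each cell is G#3, F#3, E3.
Each moves down a 2nd. Continuing: D3 → C3.

C3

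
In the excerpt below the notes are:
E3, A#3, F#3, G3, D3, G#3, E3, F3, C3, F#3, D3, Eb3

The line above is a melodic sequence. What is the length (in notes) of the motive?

There are 12 notes; a 4-note unit gives 3 cells:
E3 A#3 F#3 G3 | D3 G#3 E3 F3 | C3 F#3 D3 Eb3
That's a consistent down a 2nd shift per cell, and no other grouping gives one.

4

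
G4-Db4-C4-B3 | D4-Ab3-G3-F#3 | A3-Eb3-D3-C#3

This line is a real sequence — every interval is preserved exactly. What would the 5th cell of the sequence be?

Unit = 4 notes; the statements start on G4, D4, A3, moving down a 4th each time.
Carrying on: E3 → B2.
From B2 the exact shape gives B2 F2 E2 D#2.

B2 F2 E2 D#2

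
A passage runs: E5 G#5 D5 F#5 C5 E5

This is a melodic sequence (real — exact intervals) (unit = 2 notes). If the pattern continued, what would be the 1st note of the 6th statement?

Gb4

The unit is 2 notes. Position-1 pitches of the 3 shown cells: E5, D5, C5.
Carrying that down a 2nd forward: Bb4 → Ab4 → Gb4.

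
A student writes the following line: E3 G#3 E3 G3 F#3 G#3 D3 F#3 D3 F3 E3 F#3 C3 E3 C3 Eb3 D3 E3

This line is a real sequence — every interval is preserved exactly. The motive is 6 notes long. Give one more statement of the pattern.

Bb2 D3 Bb2 Db3 C3 D3

Unit = 6 notes; the statements start on E3, D3, C3, moving down a 2nd each time.
From Bb2 the exact shape gives Bb2 D3 Bb2 Db3 C3 D3.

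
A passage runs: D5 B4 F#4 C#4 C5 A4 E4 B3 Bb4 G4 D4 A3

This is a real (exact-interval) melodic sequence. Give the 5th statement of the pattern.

Unit = 4 notes; the statements start on D5, C5, Bb4, moving down a 2nd each time.
Carrying on: Ab4 → Gb4.
So cell 5 is Gb4 Eb4 Bb3 F3.

Gb4 Eb4 Bb3 F3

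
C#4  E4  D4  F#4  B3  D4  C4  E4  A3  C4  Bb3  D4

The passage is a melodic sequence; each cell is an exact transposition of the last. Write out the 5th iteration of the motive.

Unit = 4 notes; the statements start on C#4, B3, A3, moving down a 2nd each time.
Carrying on: G3 → F3.
From F3 the exact shape gives F3 Ab3 Gb3 Bb3.

F3 Ab3 Gb3 Bb3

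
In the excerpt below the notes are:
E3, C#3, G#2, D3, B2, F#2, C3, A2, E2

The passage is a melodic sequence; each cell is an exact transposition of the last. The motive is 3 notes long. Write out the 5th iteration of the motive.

Ab2 F2 C2

With a 3-note motive the entries are E3, D3, C3, each down a 2nd from the previous.
Extending down a 2nd: Bb2 → Ab2.
So cell 5 is Ab2 F2 C2.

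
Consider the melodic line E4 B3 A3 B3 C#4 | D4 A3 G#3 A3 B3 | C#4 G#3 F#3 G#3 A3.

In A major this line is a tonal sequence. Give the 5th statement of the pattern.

With a 5-note motive the entries are E4, D4, C#4, each down a 2nd from the previous.
Carrying on: B3 → A3.
So cell 5 is A3 E3 D3 E3 F#3.

A3 E3 D3 E3 F#3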